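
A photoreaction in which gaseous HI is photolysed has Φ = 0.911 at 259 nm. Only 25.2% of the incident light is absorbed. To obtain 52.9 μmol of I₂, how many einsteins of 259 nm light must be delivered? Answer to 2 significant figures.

Product: 52.9 μmol = 5.29×10⁻⁵ mol.
Photons that must be absorbed: 5.29×10⁻⁵ / 0.911 = 5.807×10⁻⁵ mol.
Incident photons needed: 5.807×10⁻⁵ / 0.252 = 2.304×10⁻⁴ mol.

2.3×10⁻⁴ einstein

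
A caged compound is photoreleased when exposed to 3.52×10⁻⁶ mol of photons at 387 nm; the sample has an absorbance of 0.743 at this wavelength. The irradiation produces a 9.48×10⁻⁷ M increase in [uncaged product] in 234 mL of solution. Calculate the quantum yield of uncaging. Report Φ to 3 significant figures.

Product: (9.48×10⁻⁷ M)(0.234 L) = 2.218×10⁻⁷ mol.
Fraction absorbed: 1 − 10^(−0.743) = 0.8193.
Photons absorbed: 0.8193 × 3.52×10⁻⁶ = 2.884×10⁻⁶ mol.
Φ = 2.218×10⁻⁷ mol / 2.884×10⁻⁶ mol photons = 0.0769.

Φ = 0.0769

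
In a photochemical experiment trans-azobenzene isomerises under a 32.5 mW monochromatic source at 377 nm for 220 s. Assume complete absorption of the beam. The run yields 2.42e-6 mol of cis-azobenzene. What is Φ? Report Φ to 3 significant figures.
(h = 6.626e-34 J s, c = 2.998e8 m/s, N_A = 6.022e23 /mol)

Photon energy at 377 nm: hc/λ = (6.626e-34)(2.998e8)/(377e-9) = 5.269e-19 J.
Energy delivered: (32.5 mW)(220 s) = 7.150 J.
Photons incident: 7.150 / 5.269e-19 = 1.357e19, i.e. 1.357e19/6.022e23 = 2.253e-5 mol.
Φ = 2.42e-6 mol / 2.253e-5 mol photons = 0.107.

Φ = 0.107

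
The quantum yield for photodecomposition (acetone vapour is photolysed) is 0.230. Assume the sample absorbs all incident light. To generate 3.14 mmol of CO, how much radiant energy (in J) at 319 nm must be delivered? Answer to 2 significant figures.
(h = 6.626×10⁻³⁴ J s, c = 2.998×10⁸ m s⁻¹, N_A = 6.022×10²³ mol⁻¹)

5100 J

Product: 3.14 mmol = 0.00314 mol.
Photons that must be absorbed: 0.00314 / 0.230 = 0.01365 mol.
Photon energy: hc/λ = 6.227×10⁻¹⁹ J; per mole, 3.750×10⁵ J mol⁻¹.
Energy required: 0.01365 × 3.750×10⁵ = 5100 J.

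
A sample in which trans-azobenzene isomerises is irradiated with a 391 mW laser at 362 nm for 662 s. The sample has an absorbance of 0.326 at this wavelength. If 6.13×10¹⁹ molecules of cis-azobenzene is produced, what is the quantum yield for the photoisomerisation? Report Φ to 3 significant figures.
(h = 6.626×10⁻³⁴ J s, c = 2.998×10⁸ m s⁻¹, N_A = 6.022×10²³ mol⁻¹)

Product: 6.13×10¹⁹ / 6.022×10²³ = 1.018×10⁻⁴ mol.
Photon energy at 362 nm: hc/λ = (6.626×10⁻³⁴)(2.998×10⁸)/(362×10⁻⁹) = 5.487×10⁻¹⁹ J.
Energy delivered: (391 mW)(662 s) = 258.8 J.
Photons incident: 258.8 / 5.487×10⁻¹⁹ = 4.717×10²⁰, i.e. 4.717×10²⁰/6.022×10²³ = 7.833×10⁻⁴ mol.
Fraction absorbed: 1 − 10^(−0.326) = 0.5279.
Photons absorbed: 0.5279 × 7.833×10⁻⁴ = 4.135×10⁻⁴ mol.
Φ = 1.018×10⁻⁴ mol / 4.135×10⁻⁴ mol photons = 0.246.

Φ = 0.246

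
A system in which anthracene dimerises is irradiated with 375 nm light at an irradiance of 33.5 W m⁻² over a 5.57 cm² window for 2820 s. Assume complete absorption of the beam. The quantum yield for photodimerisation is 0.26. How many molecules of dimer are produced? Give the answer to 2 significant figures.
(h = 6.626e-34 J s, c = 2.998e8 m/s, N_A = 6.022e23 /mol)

Photon energy at 375 nm: hc/λ = (6.626e-34)(2.998e8)/(375e-9) = 5.297e-19 J.
Energy delivered: (33.5 W m⁻²)(5.57e-4 m²)(2820 s) = 52.62 J.
Photons incident: 52.62 / 5.297e-19 = 9.934e19, i.e. 9.934e19/6.022e23 = 1.650e-4 mol.
Product: Φ × n_abs = 0.26 × 1.650e-4 = 4.290e-5 mol.
As a count: 4.290e-5 × 6.022e23 = 2.6e19.

2.6e19 molecules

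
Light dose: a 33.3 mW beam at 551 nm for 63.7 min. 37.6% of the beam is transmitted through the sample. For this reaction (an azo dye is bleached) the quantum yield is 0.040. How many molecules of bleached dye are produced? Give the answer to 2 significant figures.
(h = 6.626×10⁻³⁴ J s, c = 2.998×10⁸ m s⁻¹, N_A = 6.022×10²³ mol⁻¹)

8.8×10¹⁸ molecules

Photon energy at 551 nm: hc/λ = (6.626×10⁻³⁴)(2.998×10⁸)/(551×10⁻⁹) = 3.605×10⁻¹⁹ J.
Energy delivered: (33.3 mW)(3822 s) = 127.3 J.
Photons incident: 127.3 / 3.605×10⁻¹⁹ = 3.531×10²⁰, i.e. 3.531×10²⁰/6.022×10²³ = 5.864×10⁻⁴ mol.
Fraction absorbed: 1 − 37.6/100 = 0.6240.
Photons absorbed: 0.6240 × 5.864×10⁻⁴ = 3.659×10⁻⁴ mol.
Product: Φ × n_abs = 0.040 × 3.659×10⁻⁴ = 1.464×10⁻⁵ mol.
As a count: 1.464×10⁻⁵ × 6.022×10²³ = 8.8×10¹⁸.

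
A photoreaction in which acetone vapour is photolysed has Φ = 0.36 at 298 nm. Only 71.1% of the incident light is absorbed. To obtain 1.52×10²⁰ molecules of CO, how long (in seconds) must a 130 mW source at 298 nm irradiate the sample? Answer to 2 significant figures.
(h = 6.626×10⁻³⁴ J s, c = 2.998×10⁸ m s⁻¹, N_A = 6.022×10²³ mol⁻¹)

t ≈ 3000 s

Product: 1.52×10²⁰ / 6.022×10²³ = 2.524×10⁻⁴ mol.
Photons that must be absorbed: 2.524×10⁻⁴ / 0.36 = 7.011×10⁻⁴ mol.
Incident photons needed: 7.011×10⁻⁴ / 0.711 = 9.861×10⁻⁴ mol.
Photon energy: hc/λ = 6.666×10⁻¹⁹ J; per mole, 4.014×10⁵ J mol⁻¹.
Energy required: 9.861×10⁻⁴ × 4.014×10⁵ = 395.8 J.
Time: 395.8 J / 0.13 W = 3000 s.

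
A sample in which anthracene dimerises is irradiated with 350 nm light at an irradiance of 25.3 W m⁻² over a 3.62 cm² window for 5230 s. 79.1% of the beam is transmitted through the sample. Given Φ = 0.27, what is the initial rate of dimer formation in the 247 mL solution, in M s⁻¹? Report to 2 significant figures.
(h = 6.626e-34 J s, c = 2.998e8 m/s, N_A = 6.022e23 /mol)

Photon energy at 350 nm: hc/λ = (6.626e-34)(2.998e8)/(350e-9) = 5.676e-19 J.
Energy delivered: (25.3 W m⁻²)(3.62e-4 m²)(5230 s) = 47.90 J.
Photons incident: 47.90 / 5.676e-19 = 8.439e19, i.e. 8.439e19/6.022e23 = 1.401e-4 mol.
Fraction absorbed: 1 − 79.1/100 = 0.2090.
Photons absorbed: 0.2090 × 1.401e-4 = 2.928e-5 mol.
Product formed: 0.27 × 2.928e-5 = 7.906e-6 mol.
Rate: 7.906e-6 mol / (5230 s × 0.247 L) = 6.1e-9 M s⁻¹.

6.1e-9 M s⁻¹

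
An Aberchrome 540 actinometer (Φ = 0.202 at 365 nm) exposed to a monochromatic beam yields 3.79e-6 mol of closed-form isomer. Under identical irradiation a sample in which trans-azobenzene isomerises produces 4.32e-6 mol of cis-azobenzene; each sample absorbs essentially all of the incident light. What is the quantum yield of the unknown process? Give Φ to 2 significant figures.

Φ = 0.23

Photons absorbed by the actinometer: 3.79e-6 / 0.202 = 1.876e-5 mol.
Φ(unknown) = 4.32e-6 / 1.876e-5 = 0.23.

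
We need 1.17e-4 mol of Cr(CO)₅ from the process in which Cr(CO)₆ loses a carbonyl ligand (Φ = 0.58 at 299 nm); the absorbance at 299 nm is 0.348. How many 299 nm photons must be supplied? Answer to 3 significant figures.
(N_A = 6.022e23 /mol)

2.20e20 photons

Photons that must be absorbed: 1.17e-4 / 0.58 = 2.017e-4 mol.
Fraction absorbed: 1 − 10^(−0.348) = 0.5513.
Incident photons needed: 2.017e-4 / 0.5513 = 3.659e-4 mol.
Photon count: 3.659e-4 × 6.022e23 = 2.20e20.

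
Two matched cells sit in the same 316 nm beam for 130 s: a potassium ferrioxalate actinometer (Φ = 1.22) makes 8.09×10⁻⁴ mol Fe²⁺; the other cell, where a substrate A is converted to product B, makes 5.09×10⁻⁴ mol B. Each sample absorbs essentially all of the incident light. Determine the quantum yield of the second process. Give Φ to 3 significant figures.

Φ = 0.768

Photons absorbed by the actinometer: 8.09×10⁻⁴ / 1.22 = 6.631×10⁻⁴ mol.
Φ(unknown) = 5.09×10⁻⁴ / 6.631×10⁻⁴ = 0.768.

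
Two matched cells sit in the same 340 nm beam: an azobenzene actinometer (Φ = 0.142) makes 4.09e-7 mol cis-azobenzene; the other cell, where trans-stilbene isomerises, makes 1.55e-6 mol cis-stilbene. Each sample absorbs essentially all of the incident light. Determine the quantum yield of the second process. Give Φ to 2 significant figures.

Φ = 0.54

Photons absorbed by the actinometer: 4.09e-7 / 0.142 = 2.880e-6 mol.
Φ(unknown) = 1.55e-6 / 2.880e-6 = 0.54.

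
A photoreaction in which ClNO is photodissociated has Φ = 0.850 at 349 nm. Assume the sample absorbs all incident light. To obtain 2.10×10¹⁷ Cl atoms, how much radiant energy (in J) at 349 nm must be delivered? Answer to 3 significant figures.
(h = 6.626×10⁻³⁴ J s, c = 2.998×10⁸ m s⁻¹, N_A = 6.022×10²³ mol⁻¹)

Product: 2.10×10¹⁷ / 6.022×10²³ = 3.487×10⁻⁷ mol.
Photons that must be absorbed: 3.487×10⁻⁷ / 0.850 = 4.102×10⁻⁷ mol.
Photon energy: hc/λ = 5.692×10⁻¹⁹ J; per mole, 3.428×10⁵ J mol⁻¹.
Energy required: 4.102×10⁻⁷ × 3.428×10⁵ = 0.141 J.

0.141 J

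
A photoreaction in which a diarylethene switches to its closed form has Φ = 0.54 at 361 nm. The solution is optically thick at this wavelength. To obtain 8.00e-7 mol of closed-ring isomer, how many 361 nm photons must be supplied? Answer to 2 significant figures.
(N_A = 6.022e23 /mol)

8.9e17 photons

Photons that must be absorbed: 8.00e-7 / 0.54 = 1.481e-6 mol.
Photon count: 1.481e-6 × 6.022e23 = 8.9e17.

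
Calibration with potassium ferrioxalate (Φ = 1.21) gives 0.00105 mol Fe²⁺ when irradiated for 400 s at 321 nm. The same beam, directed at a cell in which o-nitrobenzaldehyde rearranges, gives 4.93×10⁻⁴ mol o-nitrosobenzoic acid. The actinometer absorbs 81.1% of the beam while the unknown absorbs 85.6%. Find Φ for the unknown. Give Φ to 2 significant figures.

Photons absorbed by the actinometer: 0.00105 / 1.21 = 8.678×10⁻⁴ mol.
Incident flux: 8.678×10⁻⁴ / 0.811 = 0.001070 einstein.
Absorbed by unknown: 0.856 × 0.001070 = 9.159×10⁻⁴ mol.
Φ(unknown) = 4.93×10⁻⁴ / 9.159×10⁻⁴ = 0.54.

Φ = 0.54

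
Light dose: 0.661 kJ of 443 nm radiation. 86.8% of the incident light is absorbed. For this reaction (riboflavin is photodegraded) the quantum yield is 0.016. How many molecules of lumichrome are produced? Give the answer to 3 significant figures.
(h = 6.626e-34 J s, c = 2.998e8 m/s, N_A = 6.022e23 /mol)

Photon energy at 443 nm: hc/λ = (6.626e-34)(2.998e8)/(443e-9) = 4.484e-19 J.
Incident energy: 0.661 kJ = 661 J.
Photons incident: 661 / 4.484e-19 = 1.474e21, i.e. 1.474e21/6.022e23 = 0.002448 mol.
Photons absorbed: 0.868 × 0.002448 = 0.002125 mol.
Product: Φ × n_abs = 0.016 × 0.002125 = 3.400e-5 mol.
As a count: 3.400e-5 × 6.022e23 = 2.05e19.

2.05e19 molecules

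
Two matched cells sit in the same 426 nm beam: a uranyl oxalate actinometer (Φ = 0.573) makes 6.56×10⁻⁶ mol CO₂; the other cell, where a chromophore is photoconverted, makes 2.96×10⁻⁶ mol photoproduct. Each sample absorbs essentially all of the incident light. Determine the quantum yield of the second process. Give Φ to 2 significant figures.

Photons absorbed by the actinometer: 6.56×10⁻⁶ / 0.573 = 1.145×10⁻⁵ mol.
Φ(unknown) = 2.96×10⁻⁶ / 1.145×10⁻⁵ = 0.26.

Φ = 0.26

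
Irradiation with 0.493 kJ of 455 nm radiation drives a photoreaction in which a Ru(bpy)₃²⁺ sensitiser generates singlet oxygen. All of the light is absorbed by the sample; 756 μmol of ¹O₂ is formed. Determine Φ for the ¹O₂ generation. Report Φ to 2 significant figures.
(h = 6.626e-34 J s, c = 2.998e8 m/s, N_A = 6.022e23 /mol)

Φ = 0.40

Product: 756 μmol = 7.56e-4 mol.
Photon energy at 455 nm: hc/λ = (6.626e-34)(2.998e8)/(455e-9) = 4.366e-19 J.
Incident energy: 0.493 kJ = 493 J.
Photons incident: 493 / 4.366e-19 = 1.129e21, i.e. 1.129e21/6.022e23 = 0.001875 mol.
Φ = 7.56e-4 mol / 0.001875 mol photons = 0.40.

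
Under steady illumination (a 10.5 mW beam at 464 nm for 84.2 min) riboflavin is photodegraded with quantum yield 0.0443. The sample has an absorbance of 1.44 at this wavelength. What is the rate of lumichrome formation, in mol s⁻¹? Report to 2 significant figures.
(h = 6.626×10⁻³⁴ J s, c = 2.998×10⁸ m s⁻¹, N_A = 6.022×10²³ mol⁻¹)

Photon energy at 464 nm: hc/λ = (6.626×10⁻³⁴)(2.998×10⁸)/(464×10⁻⁹) = 4.281×10⁻¹⁹ J.
Energy delivered: (10.5 mW)(5052 s) = 53.05 J.
Photons incident: 53.05 / 4.281×10⁻¹⁹ = 1.239×10²⁰, i.e. 1.239×10²⁰/6.022×10²³ = 2.057×10⁻⁴ mol.
Fraction absorbed: 1 − 10^(−1.44) = 0.9637.
Photons absorbed: 0.9637 × 2.057×10⁻⁴ = 1.982×10⁻⁴ mol.
Product formed: 0.0443 × 1.982×10⁻⁴ = 8.780×10⁻⁶ mol.
Rate: 8.780×10⁻⁶ / 5052 s = 1.7×10⁻⁹ mol s⁻¹.

1.7×10⁻⁹ mol s⁻¹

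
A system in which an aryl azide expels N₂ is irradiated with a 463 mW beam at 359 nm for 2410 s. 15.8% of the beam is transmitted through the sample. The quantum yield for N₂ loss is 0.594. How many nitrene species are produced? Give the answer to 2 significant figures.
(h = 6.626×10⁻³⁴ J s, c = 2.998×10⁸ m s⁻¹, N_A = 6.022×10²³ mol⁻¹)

Photon energy at 359 nm: hc/λ = (6.626×10⁻³⁴)(2.998×10⁸)/(359×10⁻⁹) = 5.533×10⁻¹⁹ J.
Energy delivered: (463 mW)(2410 s) = 1116 J.
Photons incident: 1116 / 5.533×10⁻¹⁹ = 2.017×10²¹, i.e. 2.017×10²¹/6.022×10²³ = 0.003349 mol.
Fraction absorbed: 1 − 15.8/100 = 0.8420.
Photons absorbed: 0.8420 × 0.003349 = 0.002820 mol.
Product: Φ × n_abs = 0.594 × 0.002820 = 0.001675 mol.
As a count: 0.001675 × 6.022×10²³ = 1.0×10²¹.

1.0×10²¹ species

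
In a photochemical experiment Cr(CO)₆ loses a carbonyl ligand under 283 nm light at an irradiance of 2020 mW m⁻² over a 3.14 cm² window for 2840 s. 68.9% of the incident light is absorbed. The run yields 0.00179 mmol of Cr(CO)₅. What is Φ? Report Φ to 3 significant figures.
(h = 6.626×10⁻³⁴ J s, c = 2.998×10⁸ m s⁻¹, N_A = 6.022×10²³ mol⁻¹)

Φ = 0.610

Product: 0.00179 mmol = 1.79×10⁻⁶ mol.
Photon energy at 283 nm: hc/λ = (6.626×10⁻³⁴)(2.998×10⁸)/(283×10⁻⁹) = 7.019×10⁻¹⁹ J.
Energy delivered: (2020 mW m⁻²)(3.14×10⁻⁴ m²)(2840 s) = 1.801 J.
Photons incident: 1.801 / 7.019×10⁻¹⁹ = 2.566×10¹⁸, i.e. 2.566×10¹⁸/6.022×10²³ = 4.261×10⁻⁶ mol.
Photons absorbed: 0.689 × 4.261×10⁻⁶ = 2.936×10⁻⁶ mol.
Φ = 1.79×10⁻⁶ mol / 2.936×10⁻⁶ mol photons = 0.610.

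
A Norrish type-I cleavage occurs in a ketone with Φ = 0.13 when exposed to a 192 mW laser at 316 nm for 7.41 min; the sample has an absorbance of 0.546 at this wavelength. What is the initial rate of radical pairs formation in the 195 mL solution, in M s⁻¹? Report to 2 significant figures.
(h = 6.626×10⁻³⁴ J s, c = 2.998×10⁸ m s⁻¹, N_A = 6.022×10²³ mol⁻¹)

Photon energy at 316 nm: hc/λ = (6.626×10⁻³⁴)(2.998×10⁸)/(316×10⁻⁹) = 6.286×10⁻¹⁹ J.
Energy delivered: (192 mW)(444.6 s) = 85.36 J.
Photons incident: 85.36 / 6.286×10⁻¹⁹ = 1.358×10²⁰, i.e. 1.358×10²⁰/6.022×10²³ = 2.255×10⁻⁴ mol.
Fraction absorbed: 1 − 10^(−0.546) = 0.7156.
Photons absorbed: 0.7156 × 2.255×10⁻⁴ = 1.614×10⁻⁴ mol.
Product formed: 0.13 × 1.614×10⁻⁴ = 2.098×10⁻⁵ mol.
Rate: 2.098×10⁻⁵ mol / (444.6 s × 0.195 L) = 2.4×10⁻⁷ M s⁻¹.

2.4×10⁻⁷ M s⁻¹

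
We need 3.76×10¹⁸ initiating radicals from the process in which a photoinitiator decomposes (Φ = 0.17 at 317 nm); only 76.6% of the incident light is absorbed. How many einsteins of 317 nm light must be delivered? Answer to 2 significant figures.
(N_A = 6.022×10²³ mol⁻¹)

Product: 3.76×10¹⁸ / 6.022×10²³ = 6.244×10⁻⁶ mol.
Photons that must be absorbed: 6.244×10⁻⁶ / 0.17 = 3.673×10⁻⁵ mol.
Incident photons needed: 3.673×10⁻⁵ / 0.766 = 4.795×10⁻⁵ mol.

4.8×10⁻⁵ einstein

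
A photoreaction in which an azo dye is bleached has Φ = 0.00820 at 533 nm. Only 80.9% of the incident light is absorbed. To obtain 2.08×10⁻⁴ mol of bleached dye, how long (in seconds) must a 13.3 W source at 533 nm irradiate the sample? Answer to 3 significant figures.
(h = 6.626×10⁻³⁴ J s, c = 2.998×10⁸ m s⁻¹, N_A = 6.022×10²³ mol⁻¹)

t ≈ 529 s

Photons that must be absorbed: 2.08×10⁻⁴ / 0.00820 = 0.02537 mol.
Incident photons needed: 0.02537 / 0.809 = 0.03136 mol.
Photon energy: hc/λ = 3.727×10⁻¹⁹ J; per mole, 2.244×10⁵ J mol⁻¹.
Energy required: 0.03136 × 2.244×10⁵ = 7037 J.
Time: 7037 J / 13.3 W = 529 s.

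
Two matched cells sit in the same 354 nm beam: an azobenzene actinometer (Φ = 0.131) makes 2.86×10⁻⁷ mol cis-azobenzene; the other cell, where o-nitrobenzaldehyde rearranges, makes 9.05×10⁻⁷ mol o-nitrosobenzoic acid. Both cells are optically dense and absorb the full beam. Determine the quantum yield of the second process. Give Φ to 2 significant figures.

Φ = 0.41

Photons absorbed by the actinometer: 2.86×10⁻⁷ / 0.131 = 2.183×10⁻⁶ mol.
Φ(unknown) = 9.05×10⁻⁷ / 2.183×10⁻⁶ = 0.41.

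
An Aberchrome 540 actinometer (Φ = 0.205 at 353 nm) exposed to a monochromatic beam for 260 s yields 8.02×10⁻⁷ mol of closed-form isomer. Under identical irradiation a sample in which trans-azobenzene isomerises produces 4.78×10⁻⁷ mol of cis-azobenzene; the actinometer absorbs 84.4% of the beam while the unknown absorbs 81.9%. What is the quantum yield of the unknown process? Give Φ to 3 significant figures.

Photons absorbed by the actinometer: 8.02×10⁻⁷ / 0.205 = 3.912×10⁻⁶ mol.
Incident flux: 3.912×10⁻⁶ / 0.844 = 4.635×10⁻⁶ einstein.
Absorbed by unknown: 0.819 × 4.635×10⁻⁶ = 3.796×10⁻⁶ mol.
Φ(unknown) = 4.78×10⁻⁷ / 3.796×10⁻⁶ = 0.126.

Φ = 0.126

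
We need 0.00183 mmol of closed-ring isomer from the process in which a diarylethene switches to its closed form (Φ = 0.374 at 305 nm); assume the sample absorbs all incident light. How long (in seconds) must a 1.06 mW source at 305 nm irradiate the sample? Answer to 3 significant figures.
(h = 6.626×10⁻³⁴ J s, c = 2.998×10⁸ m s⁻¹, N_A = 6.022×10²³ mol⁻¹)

t ≈ 1810 s

Product: 0.00183 mmol = 1.83×10⁻⁶ mol.
Photons that must be absorbed: 1.83×10⁻⁶ / 0.374 = 4.893×10⁻⁶ mol.
Photon energy: hc/λ = 6.513×10⁻¹⁹ J; per mole, 3.922×10⁵ J mol⁻¹.
Energy required: 4.893×10⁻⁶ × 3.922×10⁵ = 1.919 J.
Time: 1.919 J / 0.00106 W = 1810 s.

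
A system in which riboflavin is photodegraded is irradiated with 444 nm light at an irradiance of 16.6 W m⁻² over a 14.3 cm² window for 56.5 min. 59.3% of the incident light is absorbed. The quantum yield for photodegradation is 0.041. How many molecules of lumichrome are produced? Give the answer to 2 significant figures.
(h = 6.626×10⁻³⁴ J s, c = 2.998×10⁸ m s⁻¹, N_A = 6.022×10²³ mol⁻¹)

4.4×10¹⁸ molecules

Photon energy at 444 nm: hc/λ = (6.626×10⁻³⁴)(2.998×10⁸)/(444×10⁻⁹) = 4.474×10⁻¹⁹ J.
Energy delivered: (16.6 W m⁻²)(14.3×10⁻⁴ m²)(3390 s) = 80.47 J.
Photons incident: 80.47 / 4.474×10⁻¹⁹ = 1.799×10²⁰, i.e. 1.799×10²⁰/6.022×10²³ = 2.987×10⁻⁴ mol.
Photons absorbed: 0.593 × 2.987×10⁻⁴ = 1.771×10⁻⁴ mol.
Product: Φ × n_abs = 0.041 × 1.771×10⁻⁴ = 7.261×10⁻⁶ mol.
As a count: 7.261×10⁻⁶ × 6.022×10²³ = 4.4×10¹⁸.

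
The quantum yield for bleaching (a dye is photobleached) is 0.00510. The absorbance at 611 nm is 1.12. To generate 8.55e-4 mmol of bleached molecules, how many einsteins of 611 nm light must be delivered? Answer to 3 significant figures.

1.81e-4 einstein

Product: 8.55e-4 mmol = 8.55e-7 mol.
Photons that must be absorbed: 8.55e-7 / 0.00510 = 1.676e-4 mol.
Fraction absorbed: 1 − 10^(−1.12) = 0.9241.
Incident photons needed: 1.676e-4 / 0.9241 = 1.814e-4 mol.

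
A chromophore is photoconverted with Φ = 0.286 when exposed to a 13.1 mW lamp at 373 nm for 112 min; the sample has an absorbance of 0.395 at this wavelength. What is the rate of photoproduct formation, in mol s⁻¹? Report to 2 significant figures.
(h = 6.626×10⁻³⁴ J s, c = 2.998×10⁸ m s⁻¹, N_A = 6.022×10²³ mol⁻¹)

7.0×10⁻⁹ mol s⁻¹

Photon energy at 373 nm: hc/λ = (6.626×10⁻³⁴)(2.998×10⁸)/(373×10⁻⁹) = 5.326×10⁻¹⁹ J.
Energy delivered: (13.1 mW)(6720 s) = 88.03 J.
Photons incident: 88.03 / 5.326×10⁻¹⁹ = 1.653×10²⁰, i.e. 1.653×10²⁰/6.022×10²³ = 2.745×10⁻⁴ mol.
Fraction absorbed: 1 − 10^(−0.395) = 0.5973.
Photons absorbed: 0.5973 × 2.745×10⁻⁴ = 1.640×10⁻⁴ mol.
Product formed: 0.286 × 1.640×10⁻⁴ = 4.690×10⁻⁵ mol.
Rate: 4.690×10⁻⁵ / 6720 s = 7.0×10⁻⁹ mol s⁻¹.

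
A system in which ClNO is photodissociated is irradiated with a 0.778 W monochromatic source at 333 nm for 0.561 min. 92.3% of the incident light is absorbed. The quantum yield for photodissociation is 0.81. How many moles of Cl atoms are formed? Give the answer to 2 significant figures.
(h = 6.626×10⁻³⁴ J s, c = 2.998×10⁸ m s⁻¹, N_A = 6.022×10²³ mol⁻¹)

Photon energy at 333 nm: hc/λ = (6.626×10⁻³⁴)(2.998×10⁸)/(333×10⁻⁹) = 5.965×10⁻¹⁹ J.
Energy delivered: (0.778 W)(33.66 s) = 26.19 J.
Photons incident: 26.19 / 5.965×10⁻¹⁹ = 4.391×10¹⁹, i.e. 4.391×10¹⁹/6.022×10²³ = 7.292×10⁻⁵ mol.
Photons absorbed: 0.923 × 7.292×10⁻⁵ = 6.731×10⁻⁵ mol.
Product: Φ × n_abs = 0.81 × 6.731×10⁻⁵ = 5.452×10⁻⁵ mol.

5.5×10⁻⁵ mol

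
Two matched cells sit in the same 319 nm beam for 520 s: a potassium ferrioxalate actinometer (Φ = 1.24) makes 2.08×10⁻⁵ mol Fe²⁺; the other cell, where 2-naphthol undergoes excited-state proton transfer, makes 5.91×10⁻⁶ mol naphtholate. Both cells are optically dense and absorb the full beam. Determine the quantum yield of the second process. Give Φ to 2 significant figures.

Φ = 0.35

Photons absorbed by the actinometer: 2.08×10⁻⁵ / 1.24 = 1.677×10⁻⁵ mol.
Φ(unknown) = 5.91×10⁻⁶ / 1.677×10⁻⁵ = 0.35.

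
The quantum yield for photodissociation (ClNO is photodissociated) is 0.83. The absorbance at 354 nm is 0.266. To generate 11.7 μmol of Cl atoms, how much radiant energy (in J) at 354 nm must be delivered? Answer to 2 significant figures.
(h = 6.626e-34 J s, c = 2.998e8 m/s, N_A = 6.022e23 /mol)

Product: 11.7 μmol = 1.17e-5 mol.
Photons that must be absorbed: 1.17e-5 / 0.83 = 1.410e-5 mol.
Fraction absorbed: 1 − 10^(−0.266) = 0.4580.
Incident photons needed: 1.410e-5 / 0.4580 = 3.079e-5 mol.
Photon energy: hc/λ = 5.612e-19 J; per mole, 3.380e5 J mol⁻¹.
Energy required: 3.079e-5 × 3.380e5 = 10 J.

10 J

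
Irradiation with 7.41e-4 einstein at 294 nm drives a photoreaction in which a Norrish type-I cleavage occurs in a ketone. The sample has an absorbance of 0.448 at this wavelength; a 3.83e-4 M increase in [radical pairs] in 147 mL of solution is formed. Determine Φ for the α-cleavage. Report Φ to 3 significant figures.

Φ = 0.118

Product: (3.83e-4 M)(0.147 L) = 5.630e-5 mol.
Fraction absorbed: 1 − 10^(−0.448) = 0.6435.
Photons absorbed: 0.6435 × 7.41e-4 = 4.768e-4 mol.
Φ = 5.630e-5 mol / 4.768e-4 mol photons = 0.118.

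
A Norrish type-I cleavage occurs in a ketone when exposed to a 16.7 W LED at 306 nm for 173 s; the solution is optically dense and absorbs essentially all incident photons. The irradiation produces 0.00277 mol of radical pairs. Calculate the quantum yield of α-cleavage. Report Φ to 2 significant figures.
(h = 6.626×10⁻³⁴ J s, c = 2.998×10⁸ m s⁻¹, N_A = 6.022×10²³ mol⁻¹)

Photon energy at 306 nm: hc/λ = (6.626×10⁻³⁴)(2.998×10⁸)/(306×10⁻⁹) = 6.492×10⁻¹⁹ J.
Energy delivered: (16.7 W)(173 s) = 2889 J.
Photons incident: 2889 / 6.492×10⁻¹⁹ = 4.450×10²¹, i.e. 4.450×10²¹/6.022×10²³ = 0.007390 mol.
Φ = 0.00277 mol / 0.007390 mol photons = 0.37.

Φ = 0.37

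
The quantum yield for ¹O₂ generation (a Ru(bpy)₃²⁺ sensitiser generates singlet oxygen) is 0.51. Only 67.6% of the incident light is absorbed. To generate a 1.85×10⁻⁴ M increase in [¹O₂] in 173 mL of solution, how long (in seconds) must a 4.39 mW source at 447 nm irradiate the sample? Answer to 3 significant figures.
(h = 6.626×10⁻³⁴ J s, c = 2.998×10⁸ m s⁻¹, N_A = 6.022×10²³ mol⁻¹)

t ≈ 5660 s

Product: (1.85×10⁻⁴ M)(0.173 L) = 3.200×10⁻⁵ mol.
Photons that must be absorbed: 3.200×10⁻⁵ / 0.51 = 6.275×10⁻⁵ mol.
Incident photons needed: 6.275×10⁻⁵ / 0.676 = 9.283×10⁻⁵ mol.
Photon energy: hc/λ = 4.444×10⁻¹⁹ J; per mole, 2.676×10⁵ J mol⁻¹.
Energy required: 9.283×10⁻⁵ × 2.676×10⁵ = 24.84 J.
Time: 24.84 J / 0.00439 W = 5660 s.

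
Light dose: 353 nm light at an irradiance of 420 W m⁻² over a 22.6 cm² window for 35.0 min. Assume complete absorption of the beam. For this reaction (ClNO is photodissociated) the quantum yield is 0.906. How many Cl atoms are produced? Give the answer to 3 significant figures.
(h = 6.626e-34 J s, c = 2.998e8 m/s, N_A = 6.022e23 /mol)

3.21e21 atoms

Photon energy at 353 nm: hc/λ = (6.626e-34)(2.998e8)/(353e-9) = 5.627e-19 J.
Energy delivered: (420 W m⁻²)(22.6e-4 m²)(2100 s) = 1993 J.
Photons incident: 1993 / 5.627e-19 = 3.542e21, i.e. 3.542e21/6.022e23 = 0.005882 mol.
Product: Φ × n_abs = 0.906 × 0.005882 = 0.005329 mol.
As a count: 0.005329 × 6.022e23 = 3.21e21.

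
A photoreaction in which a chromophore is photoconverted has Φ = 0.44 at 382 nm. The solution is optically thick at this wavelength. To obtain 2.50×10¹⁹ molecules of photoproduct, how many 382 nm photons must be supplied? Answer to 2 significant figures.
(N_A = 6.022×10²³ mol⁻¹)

Product: 2.50×10¹⁹ / 6.022×10²³ = 4.151×10⁻⁵ mol.
Photons that must be absorbed: 4.151×10⁻⁵ / 0.44 = 9.434×10⁻⁵ mol.
Photon count: 9.434×10⁻⁵ × 6.022×10²³ = 5.7×10¹⁹.

5.7×10¹⁹ photons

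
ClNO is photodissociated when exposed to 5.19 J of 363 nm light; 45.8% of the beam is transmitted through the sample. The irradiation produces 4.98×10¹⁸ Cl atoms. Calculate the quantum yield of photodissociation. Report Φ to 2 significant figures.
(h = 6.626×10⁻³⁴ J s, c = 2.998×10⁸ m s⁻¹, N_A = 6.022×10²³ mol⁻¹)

Φ = 0.97

Product: 4.98×10¹⁸ / 6.022×10²³ = 8.270×10⁻⁶ mol.
Photon energy at 363 nm: hc/λ = (6.626×10⁻³⁴)(2.998×10⁸)/(363×10⁻⁹) = 5.472×10⁻¹⁹ J.
Photons incident: 5.19 / 5.472×10⁻¹⁹ = 9.485×10¹⁸, i.e. 9.485×10¹⁸/6.022×10²³ = 1.575×10⁻⁵ mol.
Fraction absorbed: 1 − 45.8/100 = 0.5420.
Photons absorbed: 0.5420 × 1.575×10⁻⁵ = 8.537×10⁻⁶ mol.
Φ = 8.270×10⁻⁶ mol / 8.537×10⁻⁶ mol photons = 0.97.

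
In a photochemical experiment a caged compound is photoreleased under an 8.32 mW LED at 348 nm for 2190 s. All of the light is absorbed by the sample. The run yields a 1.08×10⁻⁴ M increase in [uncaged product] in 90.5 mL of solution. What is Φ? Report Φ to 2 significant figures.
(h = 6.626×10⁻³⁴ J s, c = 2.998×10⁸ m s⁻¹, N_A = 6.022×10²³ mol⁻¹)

Product: (1.08×10⁻⁴ M)(0.0905 L) = 9.774×10⁻⁶ mol.
Photon energy at 348 nm: hc/λ = (6.626×10⁻³⁴)(2.998×10⁸)/(348×10⁻⁹) = 5.708×10⁻¹⁹ J.
Energy delivered: (8.32 mW)(2190 s) = 18.22 J.
Photons incident: 18.22 / 5.708×10⁻¹⁹ = 3.192×10¹⁹, i.e. 3.192×10¹⁹/6.022×10²³ = 5.301×10⁻⁵ mol.
Φ = 9.774×10⁻⁶ mol / 5.301×10⁻⁵ mol photons = 0.18.

Φ = 0.18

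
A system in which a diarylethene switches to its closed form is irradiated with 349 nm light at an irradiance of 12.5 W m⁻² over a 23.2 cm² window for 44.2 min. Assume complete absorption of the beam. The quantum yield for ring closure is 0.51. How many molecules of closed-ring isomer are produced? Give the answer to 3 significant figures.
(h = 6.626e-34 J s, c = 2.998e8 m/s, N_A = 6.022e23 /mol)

Photon energy at 349 nm: hc/λ = (6.626e-34)(2.998e8)/(349e-9) = 5.692e-19 J.
Energy delivered: (12.5 W m⁻²)(23.2e-4 m²)(2652 s) = 76.91 J.
Photons incident: 76.91 / 5.692e-19 = 1.351e20, i.e. 1.351e20/6.022e23 = 2.243e-4 mol.
Product: Φ × n_abs = 0.51 × 2.243e-4 = 1.144e-4 mol.
As a count: 1.144e-4 × 6.022e23 = 6.89e19.

6.89e19 molecules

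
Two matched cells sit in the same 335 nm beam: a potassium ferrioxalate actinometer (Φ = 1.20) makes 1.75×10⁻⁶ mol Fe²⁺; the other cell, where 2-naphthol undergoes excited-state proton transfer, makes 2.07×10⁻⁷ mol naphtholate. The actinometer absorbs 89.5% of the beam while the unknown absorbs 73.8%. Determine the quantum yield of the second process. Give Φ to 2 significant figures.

Photons absorbed by the actinometer: 1.75×10⁻⁶ / 1.20 = 1.458×10⁻⁶ mol.
Incident flux: 1.458×10⁻⁶ / 0.895 = 1.629×10⁻⁶ einstein.
Absorbed by unknown: 0.738 × 1.629×10⁻⁶ = 1.202×10⁻⁶ mol.
Φ(unknown) = 2.07×10⁻⁷ / 1.202×10⁻⁶ = 0.17.

Φ = 0.17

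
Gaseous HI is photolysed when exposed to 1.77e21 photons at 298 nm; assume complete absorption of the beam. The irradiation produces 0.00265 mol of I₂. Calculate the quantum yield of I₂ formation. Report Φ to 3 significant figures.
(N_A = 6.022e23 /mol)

Moles of photons: 1.77e21 / 6.022e23 = 0.002939 mol.
Φ = 0.00265 mol / 0.002939 mol photons = 0.902.

Φ = 0.902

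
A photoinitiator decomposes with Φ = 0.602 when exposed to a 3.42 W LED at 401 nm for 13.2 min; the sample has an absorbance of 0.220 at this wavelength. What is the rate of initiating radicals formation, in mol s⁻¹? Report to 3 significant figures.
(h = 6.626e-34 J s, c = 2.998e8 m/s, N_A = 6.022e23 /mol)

2.74e-6 mol s⁻¹

Photon energy at 401 nm: hc/λ = (6.626e-34)(2.998e8)/(401e-9) = 4.954e-19 J.
Energy delivered: (3.42 W)(792 s) = 2709 J.
Photons incident: 2709 / 4.954e-19 = 5.468e21, i.e. 5.468e21/6.022e23 = 0.009080 mol.
Fraction absorbed: 1 − 10^(−0.220) = 0.3974.
Photons absorbed: 0.3974 × 0.009080 = 0.003608 mol.
Product formed: 0.602 × 0.003608 = 0.002172 mol.
Rate: 0.002172 / 792 s = 2.74e-6 mol s⁻¹.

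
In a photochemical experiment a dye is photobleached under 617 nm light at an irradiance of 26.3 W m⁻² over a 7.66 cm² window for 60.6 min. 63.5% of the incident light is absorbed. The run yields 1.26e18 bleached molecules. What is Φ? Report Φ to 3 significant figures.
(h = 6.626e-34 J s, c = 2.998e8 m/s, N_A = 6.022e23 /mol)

Φ = 0.00872

Product: 1.26e18 / 6.022e23 = 2.092e-6 mol.
Photon energy at 617 nm: hc/λ = (6.626e-34)(2.998e8)/(617e-9) = 3.220e-19 J.
Energy delivered: (26.3 W m⁻²)(7.66e-4 m²)(3636 s) = 73.25 J.
Photons incident: 73.25 / 3.220e-19 = 2.275e20, i.e. 2.275e20/6.022e23 = 3.778e-4 mol.
Photons absorbed: 0.635 × 3.778e-4 = 2.399e-4 mol.
Φ = 2.092e-6 mol / 2.399e-4 mol photons = 0.00872.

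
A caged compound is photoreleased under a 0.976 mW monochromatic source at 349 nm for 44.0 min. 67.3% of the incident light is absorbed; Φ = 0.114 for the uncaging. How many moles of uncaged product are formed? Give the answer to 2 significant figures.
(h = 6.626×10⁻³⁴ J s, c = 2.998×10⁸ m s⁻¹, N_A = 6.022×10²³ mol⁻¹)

Photon energy at 349 nm: hc/λ = (6.626×10⁻³⁴)(2.998×10⁸)/(349×10⁻⁹) = 5.692×10⁻¹⁹ J.
Energy delivered: (0.976 mW)(2640 s) = 2.577 J.
Photons incident: 2.577 / 5.692×10⁻¹⁹ = 4.527×10¹⁸, i.e. 4.527×10¹⁸/6.022×10²³ = 7.517×10⁻⁶ mol.
Photons absorbed: 0.673 × 7.517×10⁻⁶ = 5.059×10⁻⁶ mol.
Product: Φ × n_abs = 0.114 × 5.059×10⁻⁶ = 5.767×10⁻⁷ mol.

5.8×10⁻⁷ mol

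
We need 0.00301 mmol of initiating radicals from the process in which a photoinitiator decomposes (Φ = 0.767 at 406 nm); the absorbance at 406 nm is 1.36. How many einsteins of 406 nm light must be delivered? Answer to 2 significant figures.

Product: 0.00301 mmol = 3.01×10⁻⁶ mol.
Photons that must be absorbed: 3.01×10⁻⁶ / 0.767 = 3.924×10⁻⁶ mol.
Fraction absorbed: 1 − 10^(−1.36) = 0.9563.
Incident photons needed: 3.924×10⁻⁶ / 0.9563 = 4.103×10⁻⁶ mol.

4.1×10⁻⁶ einstein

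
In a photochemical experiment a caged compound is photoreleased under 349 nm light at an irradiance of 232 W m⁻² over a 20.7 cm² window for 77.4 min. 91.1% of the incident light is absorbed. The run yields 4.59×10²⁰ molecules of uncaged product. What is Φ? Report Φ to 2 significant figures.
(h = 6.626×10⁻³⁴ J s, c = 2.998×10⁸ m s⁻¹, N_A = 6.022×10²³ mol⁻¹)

Product: 4.59×10²⁰ / 6.022×10²³ = 7.622×10⁻⁴ mol.
Photon energy at 349 nm: hc/λ = (6.626×10⁻³⁴)(2.998×10⁸)/(349×10⁻⁹) = 5.692×10⁻¹⁹ J.
Energy delivered: (232 W m⁻²)(20.7×10⁻⁴ m²)(4644 s) = 2230 J.
Photons incident: 2230 / 5.692×10⁻¹⁹ = 3.918×10²¹, i.e. 3.918×10²¹/6.022×10²³ = 0.006506 mol.
Photons absorbed: 0.911 × 0.006506 = 0.005927 mol.
Φ = 7.622×10⁻⁴ mol / 0.005927 mol photons = 0.13.

Φ = 0.13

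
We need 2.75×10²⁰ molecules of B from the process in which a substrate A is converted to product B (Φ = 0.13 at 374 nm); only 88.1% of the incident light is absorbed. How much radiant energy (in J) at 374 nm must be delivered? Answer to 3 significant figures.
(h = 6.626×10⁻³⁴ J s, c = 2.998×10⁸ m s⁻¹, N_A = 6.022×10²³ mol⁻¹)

Product: 2.75×10²⁰ / 6.022×10²³ = 4.567×10⁻⁴ mol.
Photons that must be absorbed: 4.567×10⁻⁴ / 0.13 = 0.003513 mol.
Incident photons needed: 0.003513 / 0.881 = 0.003988 mol.
Photon energy: hc/λ = 5.311×10⁻¹⁹ J; per mole, 3.198×10⁵ J mol⁻¹.
Energy required: 0.003988 × 3.198×10⁵ = 1280 J.

1280 J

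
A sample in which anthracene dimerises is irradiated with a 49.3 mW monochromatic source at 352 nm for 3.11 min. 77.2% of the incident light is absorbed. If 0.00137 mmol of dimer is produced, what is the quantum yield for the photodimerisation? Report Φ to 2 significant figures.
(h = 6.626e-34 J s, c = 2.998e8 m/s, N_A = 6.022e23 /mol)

Φ = 0.066

Product: 0.00137 mmol = 1.37e-6 mol.
Photon energy at 352 nm: hc/λ = (6.626e-34)(2.998e8)/(352e-9) = 5.643e-19 J.
Energy delivered: (49.3 mW)(186.6 s) = 9.199 J.
Photons incident: 9.199 / 5.643e-19 = 1.630e19, i.e. 1.630e19/6.022e23 = 2.707e-5 mol.
Photons absorbed: 0.772 × 2.707e-5 = 2.090e-5 mol.
Φ = 1.37e-6 mol / 2.090e-5 mol photons = 0.066.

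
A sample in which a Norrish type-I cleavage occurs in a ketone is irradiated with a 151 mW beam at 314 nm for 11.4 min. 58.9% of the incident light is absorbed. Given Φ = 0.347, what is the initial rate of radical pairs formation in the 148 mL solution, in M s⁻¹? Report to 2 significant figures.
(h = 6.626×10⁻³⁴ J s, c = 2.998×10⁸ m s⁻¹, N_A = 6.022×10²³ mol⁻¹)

Photon energy at 314 nm: hc/λ = (6.626×10⁻³⁴)(2.998×10⁸)/(314×10⁻⁹) = 6.326×10⁻¹⁹ J.
Energy delivered: (151 mW)(684 s) = 103.3 J.
Photons incident: 103.3 / 6.326×10⁻¹⁹ = 1.633×10²⁰, i.e. 1.633×10²⁰/6.022×10²³ = 2.712×10⁻⁴ mol.
Photons absorbed: 0.589 × 2.712×10⁻⁴ = 1.597×10⁻⁴ mol.
Product formed: 0.347 × 1.597×10⁻⁴ = 5.542×10⁻⁵ mol.
Rate: 5.542×10⁻⁵ mol / (684 s × 0.148 L) = 5.5×10⁻⁷ M s⁻¹.

5.5×10⁻⁷ M s⁻¹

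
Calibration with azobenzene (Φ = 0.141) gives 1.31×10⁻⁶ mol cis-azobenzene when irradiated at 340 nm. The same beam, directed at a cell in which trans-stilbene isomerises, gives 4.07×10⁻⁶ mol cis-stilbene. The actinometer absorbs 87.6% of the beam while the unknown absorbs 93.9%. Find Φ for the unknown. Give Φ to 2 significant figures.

Φ = 0.41

Photons absorbed by the actinometer: 1.31×10⁻⁶ / 0.141 = 9.291×10⁻⁶ mol.
Incident flux: 9.291×10⁻⁶ / 0.876 = 1.061×10⁻⁵ einstein.
Absorbed by unknown: 0.939 × 1.061×10⁻⁵ = 9.963×10⁻⁶ mol.
Φ(unknown) = 4.07×10⁻⁶ / 9.963×10⁻⁶ = 0.41.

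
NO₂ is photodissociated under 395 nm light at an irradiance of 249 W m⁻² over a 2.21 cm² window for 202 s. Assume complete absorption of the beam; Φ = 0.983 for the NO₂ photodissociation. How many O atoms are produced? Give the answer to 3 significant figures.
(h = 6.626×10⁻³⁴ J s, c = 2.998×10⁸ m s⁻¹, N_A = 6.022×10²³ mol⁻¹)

Photon energy at 395 nm: hc/λ = (6.626×10⁻³⁴)(2.998×10⁸)/(395×10⁻⁹) = 5.029×10⁻¹⁹ J.
Energy delivered: (249 W m⁻²)(2.21×10⁻⁴ m²)(202 s) = 11.12 J.
Photons incident: 11.12 / 5.029×10⁻¹⁹ = 2.211×10¹⁹, i.e. 2.211×10¹⁹/6.022×10²³ = 3.672×10⁻⁵ mol.
Product: Φ × n_abs = 0.983 × 3.672×10⁻⁵ = 3.610×10⁻⁵ mol.
As a count: 3.610×10⁻⁵ × 6.022×10²³ = 2.17×10¹⁹.

2.17×10¹⁹ atoms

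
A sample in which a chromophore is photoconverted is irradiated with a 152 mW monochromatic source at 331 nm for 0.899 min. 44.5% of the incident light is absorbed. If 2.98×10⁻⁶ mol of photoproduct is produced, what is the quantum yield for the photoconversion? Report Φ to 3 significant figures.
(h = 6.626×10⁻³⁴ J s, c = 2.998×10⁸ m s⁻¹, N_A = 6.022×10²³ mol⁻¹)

Φ = 0.295

Photon energy at 331 nm: hc/λ = (6.626×10⁻³⁴)(2.998×10⁸)/(331×10⁻⁹) = 6.001×10⁻¹⁹ J.
Energy delivered: (152 mW)(53.94 s) = 8.199 J.
Photons incident: 8.199 / 6.001×10⁻¹⁹ = 1.366×10¹⁹, i.e. 1.366×10¹⁹/6.022×10²³ = 2.268×10⁻⁵ mol.
Photons absorbed: 0.445 × 2.268×10⁻⁵ = 1.009×10⁻⁵ mol.
Φ = 2.98×10⁻⁶ mol / 1.009×10⁻⁵ mol photons = 0.295.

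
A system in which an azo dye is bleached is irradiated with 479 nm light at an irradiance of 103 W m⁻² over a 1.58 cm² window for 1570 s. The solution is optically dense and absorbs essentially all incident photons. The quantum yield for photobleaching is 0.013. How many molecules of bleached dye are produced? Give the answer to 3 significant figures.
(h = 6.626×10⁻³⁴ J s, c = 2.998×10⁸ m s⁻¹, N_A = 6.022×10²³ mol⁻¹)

8.01×10¹⁷ molecules

Photon energy at 479 nm: hc/λ = (6.626×10⁻³⁴)(2.998×10⁸)/(479×10⁻⁹) = 4.147×10⁻¹⁹ J.
Energy delivered: (103 W m⁻²)(1.58×10⁻⁴ m²)(1570 s) = 25.55 J.
Photons incident: 25.55 / 4.147×10⁻¹⁹ = 6.161×10¹⁹, i.e. 6.161×10¹⁹/6.022×10²³ = 1.023×10⁻⁴ mol.
Product: Φ × n_abs = 0.013 × 1.023×10⁻⁴ = 1.330×10⁻⁶ mol.
As a count: 1.330×10⁻⁶ × 6.022×10²³ = 8.01×10¹⁷.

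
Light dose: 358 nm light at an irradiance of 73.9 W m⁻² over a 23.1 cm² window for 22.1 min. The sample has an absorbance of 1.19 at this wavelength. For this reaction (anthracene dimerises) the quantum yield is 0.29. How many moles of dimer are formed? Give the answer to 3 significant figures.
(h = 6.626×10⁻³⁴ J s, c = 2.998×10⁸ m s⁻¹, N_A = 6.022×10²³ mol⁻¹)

Photon energy at 358 nm: hc/λ = (6.626×10⁻³⁴)(2.998×10⁸)/(358×10⁻⁹) = 5.549×10⁻¹⁹ J.
Energy delivered: (73.9 W m⁻²)(23.1×10⁻⁴ m²)(1326 s) = 226.4 J.
Photons incident: 226.4 / 5.549×10⁻¹⁹ = 4.080×10²⁰, i.e. 4.080×10²⁰/6.022×10²³ = 6.775×10⁻⁴ mol.
Fraction absorbed: 1 − 10^(−1.19) = 0.9354.
Photons absorbed: 0.9354 × 6.775×10⁻⁴ = 6.337×10⁻⁴ mol.
Product: Φ × n_abs = 0.29 × 6.337×10⁻⁴ = 1.838×10⁻⁴ mol.

1.84×10⁻⁴ mol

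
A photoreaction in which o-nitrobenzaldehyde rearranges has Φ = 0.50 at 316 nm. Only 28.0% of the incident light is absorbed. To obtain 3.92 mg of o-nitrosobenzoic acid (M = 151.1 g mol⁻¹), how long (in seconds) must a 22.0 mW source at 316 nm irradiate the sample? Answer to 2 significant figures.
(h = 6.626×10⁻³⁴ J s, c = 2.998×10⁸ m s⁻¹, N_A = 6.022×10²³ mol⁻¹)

Product: 3.92 mg / 151.1 g mol⁻¹ = 2.594×10⁻⁵ mol.
Photons that must be absorbed: 2.594×10⁻⁵ / 0.50 = 5.188×10⁻⁵ mol.
Incident photons needed: 5.188×10⁻⁵ / 0.280 = 1.853×10⁻⁴ mol.
Photon energy: hc/λ = 6.286×10⁻¹⁹ J; per mole, 3.785×10⁵ J mol⁻¹.
Energy required: 1.853×10⁻⁴ × 3.785×10⁵ = 70.14 J.
Time: 70.14 J / 0.022 W = 3200 s.

t ≈ 3200 s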